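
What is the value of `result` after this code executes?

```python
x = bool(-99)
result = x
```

x = True; result = True

True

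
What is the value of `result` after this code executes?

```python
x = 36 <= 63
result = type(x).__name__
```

x is bool; result = 'bool'

'bool'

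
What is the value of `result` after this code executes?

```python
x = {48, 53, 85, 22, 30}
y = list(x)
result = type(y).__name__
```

x is set; y is list; result = 'list'

'list'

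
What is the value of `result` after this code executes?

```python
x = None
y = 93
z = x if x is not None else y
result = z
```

x = None; y = 93; z = 93; result = 93

93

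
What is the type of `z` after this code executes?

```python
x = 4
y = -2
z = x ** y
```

int ** negative = float

float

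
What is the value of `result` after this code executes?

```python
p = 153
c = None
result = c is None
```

p = 153; c = None; result = True

True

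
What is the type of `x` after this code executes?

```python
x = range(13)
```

range() returns a range object

range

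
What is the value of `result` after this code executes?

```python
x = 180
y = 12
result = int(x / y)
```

x = 180; y = 12; result = 15

15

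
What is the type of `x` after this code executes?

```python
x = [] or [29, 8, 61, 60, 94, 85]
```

'or' returns first truthy value (list)

list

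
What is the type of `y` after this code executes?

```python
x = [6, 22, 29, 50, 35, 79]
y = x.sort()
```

list.sort() returns None (mutates in place)

NoneType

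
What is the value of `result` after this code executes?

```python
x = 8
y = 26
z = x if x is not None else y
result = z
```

x = 8; y = 26; z = 8; result = 8

8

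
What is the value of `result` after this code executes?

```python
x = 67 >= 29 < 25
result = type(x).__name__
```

x is bool; result = 'bool'

'bool'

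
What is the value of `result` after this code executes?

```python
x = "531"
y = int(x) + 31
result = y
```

x = '531'; y = 562; result = 562

562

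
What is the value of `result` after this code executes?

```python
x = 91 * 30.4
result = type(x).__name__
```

x is float; result = 'float'

'float'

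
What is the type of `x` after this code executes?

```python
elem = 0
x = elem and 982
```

'and' returns first falsy value (0 is int)

int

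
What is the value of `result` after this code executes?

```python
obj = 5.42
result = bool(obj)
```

obj = 5.42; result = True

True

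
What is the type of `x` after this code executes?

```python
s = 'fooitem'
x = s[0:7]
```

Slicing a str returns str

str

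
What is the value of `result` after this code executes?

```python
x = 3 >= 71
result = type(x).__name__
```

x is bool; result = 'bool'

'bool'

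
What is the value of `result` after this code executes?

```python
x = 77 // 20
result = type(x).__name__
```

x is int; result = 'int'

'int'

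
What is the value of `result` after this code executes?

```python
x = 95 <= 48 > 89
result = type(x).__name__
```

x is bool; result = 'bool'

'bool'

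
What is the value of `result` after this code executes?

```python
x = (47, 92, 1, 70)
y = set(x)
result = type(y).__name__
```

x is tuple; y is set; result = 'set'

'set'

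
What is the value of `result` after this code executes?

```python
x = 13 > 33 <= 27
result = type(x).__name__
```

x is bool; result = 'bool'

'bool'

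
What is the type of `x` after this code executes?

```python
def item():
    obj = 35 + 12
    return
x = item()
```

Bare return returns None

NoneType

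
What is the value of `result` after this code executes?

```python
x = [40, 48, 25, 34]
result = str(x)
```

x = [40, 48, 25, 34]; result = '[40, 48, 25, 34]'

'[40, 48, 25, 34]'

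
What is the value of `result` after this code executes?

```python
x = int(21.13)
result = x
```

x = 21; result = 21

21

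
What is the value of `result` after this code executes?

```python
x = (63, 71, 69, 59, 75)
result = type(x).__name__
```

x is tuple; result = 'tuple'

'tuple'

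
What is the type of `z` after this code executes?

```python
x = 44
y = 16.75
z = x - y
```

int - float = float

float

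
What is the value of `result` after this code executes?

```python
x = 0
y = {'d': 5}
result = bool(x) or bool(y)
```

x = 0; y = {'d': 5}; result = True

True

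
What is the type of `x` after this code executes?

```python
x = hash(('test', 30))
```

hash() returns int

int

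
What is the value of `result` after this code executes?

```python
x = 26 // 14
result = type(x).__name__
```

x is int; result = 'int'

'int'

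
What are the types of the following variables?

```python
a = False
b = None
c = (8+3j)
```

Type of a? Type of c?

a is assigned the constant False, which has type bool; c is assigned (8+3j), an int plus an imaginary literal (j suffix), which evaluates to complex

bool, complex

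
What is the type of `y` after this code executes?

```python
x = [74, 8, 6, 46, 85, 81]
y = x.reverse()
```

list.reverse() returns None

NoneType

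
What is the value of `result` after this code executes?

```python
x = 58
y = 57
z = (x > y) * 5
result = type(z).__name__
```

x is int; y is int; z is int; result = 'int'

'int'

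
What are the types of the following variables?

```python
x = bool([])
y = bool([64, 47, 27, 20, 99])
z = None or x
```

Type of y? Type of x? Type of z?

bool() returns bool; bool() returns bool; None or bool returns the bool

bool, bool, bool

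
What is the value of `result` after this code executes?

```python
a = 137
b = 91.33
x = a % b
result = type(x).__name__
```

a is int; b is float; x is float; result = 'float'

'float'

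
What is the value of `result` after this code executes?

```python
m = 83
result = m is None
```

m = 83; result = False

False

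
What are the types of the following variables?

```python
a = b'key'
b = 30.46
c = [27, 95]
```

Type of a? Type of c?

a is assigned a bytes literal (b'...' prefix); c is assigned a list literal (square brackets)

bytes, list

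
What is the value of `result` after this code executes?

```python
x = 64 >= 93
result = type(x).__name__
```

x is bool; result = 'bool'

'bool'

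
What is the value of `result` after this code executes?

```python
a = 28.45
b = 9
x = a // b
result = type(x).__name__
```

a is float; b is int; x is float; result = 'float'

'float'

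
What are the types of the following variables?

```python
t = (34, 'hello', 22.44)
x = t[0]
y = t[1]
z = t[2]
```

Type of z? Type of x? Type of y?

tuple[2] is float; tuple[0] is int; tuple[1] is str

float, int, str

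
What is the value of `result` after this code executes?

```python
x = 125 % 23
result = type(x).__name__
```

x is int; result = 'int'

'int'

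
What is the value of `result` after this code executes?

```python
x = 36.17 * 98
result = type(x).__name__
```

x is float; result = 'float'

'float'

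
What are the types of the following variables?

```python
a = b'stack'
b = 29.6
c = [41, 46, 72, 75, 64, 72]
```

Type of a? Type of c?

a is assigned a bytes literal (b'...' prefix); c is assigned a list literal (square brackets)

bytes, list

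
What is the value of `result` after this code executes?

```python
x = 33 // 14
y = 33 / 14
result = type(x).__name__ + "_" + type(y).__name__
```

x is int; y is float; result = 'int_float'

'int_float'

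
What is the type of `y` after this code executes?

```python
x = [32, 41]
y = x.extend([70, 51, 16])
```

list.extend() returns None

NoneType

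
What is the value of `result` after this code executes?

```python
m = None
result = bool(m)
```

m = None; result = False

False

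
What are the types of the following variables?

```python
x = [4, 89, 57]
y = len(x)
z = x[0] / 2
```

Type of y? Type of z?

len() returns int; int / int = float

int, float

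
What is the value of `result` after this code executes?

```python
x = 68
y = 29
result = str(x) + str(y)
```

x = 68; y = 29; result = '6829'

'6829'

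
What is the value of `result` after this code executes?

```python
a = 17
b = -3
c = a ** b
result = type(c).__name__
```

a is int; b is int; c is float; result = 'float'

'float'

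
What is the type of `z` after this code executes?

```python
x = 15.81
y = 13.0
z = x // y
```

float // float = float

float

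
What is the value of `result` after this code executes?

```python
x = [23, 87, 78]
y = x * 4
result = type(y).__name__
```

x is list; y is list; result = 'list'

'list'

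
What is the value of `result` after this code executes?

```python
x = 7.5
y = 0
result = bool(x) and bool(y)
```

x = 7.5; y = 0; result = False

False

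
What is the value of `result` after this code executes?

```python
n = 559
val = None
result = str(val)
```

n = 559; val = None; result = 'None'

'None'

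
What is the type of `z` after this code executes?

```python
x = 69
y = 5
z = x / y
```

int / int = float

float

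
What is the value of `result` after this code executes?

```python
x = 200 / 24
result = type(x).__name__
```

x is float; result = 'float'

'float'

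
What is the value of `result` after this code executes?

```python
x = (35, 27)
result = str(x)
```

x = (35, 27); result = '(35, 27)'

'(35, 27)'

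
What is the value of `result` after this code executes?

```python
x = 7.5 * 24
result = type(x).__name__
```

x is float; result = 'float'

'float'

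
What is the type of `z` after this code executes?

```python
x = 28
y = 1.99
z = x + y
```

int + float = float

float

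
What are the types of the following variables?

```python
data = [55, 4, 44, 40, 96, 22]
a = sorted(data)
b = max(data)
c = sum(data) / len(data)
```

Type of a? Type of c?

sorted() returns list; int / int = float

list, float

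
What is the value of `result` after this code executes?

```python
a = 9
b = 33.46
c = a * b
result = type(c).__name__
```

a is int; b is float; c is float; result = 'float'

'float'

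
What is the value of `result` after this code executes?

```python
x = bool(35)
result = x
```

x = True; result = True

True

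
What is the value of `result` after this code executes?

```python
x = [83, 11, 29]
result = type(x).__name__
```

x is list; result = 'list'

'list'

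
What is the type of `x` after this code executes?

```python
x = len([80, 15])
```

len() always returns int

int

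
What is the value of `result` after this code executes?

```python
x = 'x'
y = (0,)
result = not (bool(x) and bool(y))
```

x = 'x'; y = (0,); result = False

False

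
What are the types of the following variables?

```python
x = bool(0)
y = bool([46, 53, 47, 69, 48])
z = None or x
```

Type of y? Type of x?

bool() returns bool; bool() returns bool

bool, bool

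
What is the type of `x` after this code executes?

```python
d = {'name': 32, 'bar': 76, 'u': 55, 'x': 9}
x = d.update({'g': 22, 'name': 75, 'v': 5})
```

dict.update() returns None

NoneType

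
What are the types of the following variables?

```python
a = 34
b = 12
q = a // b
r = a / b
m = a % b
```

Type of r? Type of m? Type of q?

/ returns float; % of ints returns int; // returns int

float, int, int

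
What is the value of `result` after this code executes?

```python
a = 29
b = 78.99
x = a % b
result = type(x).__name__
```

a is int; b is float; x is float; result = 'float'

'float'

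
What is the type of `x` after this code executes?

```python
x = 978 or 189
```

'or' returns first truthy value (int)

int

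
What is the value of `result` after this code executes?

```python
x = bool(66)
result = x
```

x = True; result = True

True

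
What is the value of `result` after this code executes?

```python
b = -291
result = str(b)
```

b = -291; result = '-291'

'-291'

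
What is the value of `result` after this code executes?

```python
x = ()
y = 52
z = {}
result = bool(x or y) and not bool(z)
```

x = (); y = 52; z = {}; result = True

True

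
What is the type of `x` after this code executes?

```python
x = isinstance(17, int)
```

isinstance() returns bool

bool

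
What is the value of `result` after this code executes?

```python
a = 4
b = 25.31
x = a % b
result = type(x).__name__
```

a is int; b is float; x is float; result = 'float'

'float'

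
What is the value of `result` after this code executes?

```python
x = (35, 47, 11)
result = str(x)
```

x = (35, 47, 11); result = '(35, 47, 11)'

'(35, 47, 11)'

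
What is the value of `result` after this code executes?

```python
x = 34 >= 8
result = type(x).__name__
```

x is bool; result = 'bool'

'bool'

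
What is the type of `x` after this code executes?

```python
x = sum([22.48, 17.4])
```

sum() of floats returns float

float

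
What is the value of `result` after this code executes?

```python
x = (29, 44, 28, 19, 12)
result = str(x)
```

x = (29, 44, 28, 19, 12); result = '(29, 44, 28, 19, 12)'

'(29, 44, 28, 19, 12)'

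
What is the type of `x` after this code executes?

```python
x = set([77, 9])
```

set() constructor returns set

set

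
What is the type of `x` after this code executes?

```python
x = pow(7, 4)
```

pow(int, int) returns int

int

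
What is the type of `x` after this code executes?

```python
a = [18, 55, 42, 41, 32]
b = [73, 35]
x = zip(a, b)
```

zip() returns a zip object

zip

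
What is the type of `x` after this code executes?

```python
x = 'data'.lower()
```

str.lower() returns str

str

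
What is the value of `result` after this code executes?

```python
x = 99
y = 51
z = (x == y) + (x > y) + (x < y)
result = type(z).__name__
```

x is int; y is int; z is int; result = 'int'

'int'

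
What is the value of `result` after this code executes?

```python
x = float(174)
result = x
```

x = 174.0; result = 174.0

174.0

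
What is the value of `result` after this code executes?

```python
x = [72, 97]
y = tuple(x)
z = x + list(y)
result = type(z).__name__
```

x is list; y is tuple; z is list; result = 'list'

'list'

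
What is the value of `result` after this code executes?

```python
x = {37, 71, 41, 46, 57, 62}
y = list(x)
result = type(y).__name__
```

x is set; y is list; result = 'list'

'list'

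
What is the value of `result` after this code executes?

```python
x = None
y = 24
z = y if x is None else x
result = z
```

x = None; y = 24; z = 24; result = 24

24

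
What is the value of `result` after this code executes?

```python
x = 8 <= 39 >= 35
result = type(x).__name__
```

x is bool; result = 'bool'

'bool'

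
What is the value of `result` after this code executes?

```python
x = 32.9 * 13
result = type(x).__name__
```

x is float; result = 'float'

'float'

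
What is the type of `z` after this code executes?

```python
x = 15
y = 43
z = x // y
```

int // int = int

int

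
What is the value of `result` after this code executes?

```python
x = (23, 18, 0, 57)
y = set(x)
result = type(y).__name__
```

x is tuple; y is set; result = 'set'

'set'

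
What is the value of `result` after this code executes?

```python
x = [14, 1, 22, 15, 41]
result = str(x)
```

x = [14, 1, 22, 15, 41]; result = '[14, 1, 22, 15, 41]'

'[14, 1, 22, 15, 41]'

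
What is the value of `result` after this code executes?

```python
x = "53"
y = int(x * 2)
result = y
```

x = '53'; y = 5353; result = 5353

5353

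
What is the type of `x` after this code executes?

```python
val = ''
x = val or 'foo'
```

'or' returns first truthy value (str)

str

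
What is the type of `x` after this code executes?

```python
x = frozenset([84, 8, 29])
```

frozenset() returns frozenset

frozenset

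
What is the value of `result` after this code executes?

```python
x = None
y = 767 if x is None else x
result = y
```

x = None; y = 767; result = 767

767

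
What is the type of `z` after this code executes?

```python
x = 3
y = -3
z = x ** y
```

int ** negative = float

float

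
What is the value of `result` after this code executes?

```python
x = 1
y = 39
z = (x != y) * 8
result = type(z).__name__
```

x is int; y is int; z is int; result = 'int'

'int'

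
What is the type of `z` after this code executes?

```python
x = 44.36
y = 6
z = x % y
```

float % int = float

float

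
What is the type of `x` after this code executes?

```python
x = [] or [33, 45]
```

'or' returns first truthy value (list)

list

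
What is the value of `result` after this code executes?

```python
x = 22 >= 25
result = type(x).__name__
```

x is bool; result = 'bool'

'bool'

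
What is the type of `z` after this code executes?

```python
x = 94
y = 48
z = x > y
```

Comparison returns bool

bool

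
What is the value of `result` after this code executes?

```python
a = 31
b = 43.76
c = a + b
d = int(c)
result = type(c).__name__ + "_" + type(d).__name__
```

a is int; b is float; c is float; d is int; result = 'float_int'

'float_int'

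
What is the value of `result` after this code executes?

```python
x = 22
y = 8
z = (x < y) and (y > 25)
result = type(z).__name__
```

x is int; y is int; z is bool; result = 'bool'

'bool'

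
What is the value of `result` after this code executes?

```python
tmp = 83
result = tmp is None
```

tmp = 83; result = False

False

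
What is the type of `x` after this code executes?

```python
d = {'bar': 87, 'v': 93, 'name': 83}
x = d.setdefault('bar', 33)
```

dict.setdefault() returns the (existing or default) value

int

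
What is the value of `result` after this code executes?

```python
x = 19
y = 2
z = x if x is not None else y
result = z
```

x = 19; y = 2; z = 19; result = 19

19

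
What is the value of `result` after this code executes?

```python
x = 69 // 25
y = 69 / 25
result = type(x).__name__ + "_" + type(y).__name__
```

x is int; y is float; result = 'int_float'

'int_float'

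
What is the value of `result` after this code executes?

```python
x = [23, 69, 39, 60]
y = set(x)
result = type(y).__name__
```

x is list; y is set; result = 'set'

'set'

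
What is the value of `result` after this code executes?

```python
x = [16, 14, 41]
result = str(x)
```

x = [16, 14, 41]; result = '[16, 14, 41]'

'[16, 14, 41]'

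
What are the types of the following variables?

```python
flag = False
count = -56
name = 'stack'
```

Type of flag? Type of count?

flag is assigned the constant False, which has type bool; count is assigned a bare integer (no decimal point), so it is an int

bool, int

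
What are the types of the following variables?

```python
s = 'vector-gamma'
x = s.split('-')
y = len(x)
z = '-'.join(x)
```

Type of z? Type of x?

str.join() returns str; str.split() returns list

str, list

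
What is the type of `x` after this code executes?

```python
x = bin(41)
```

bin() returns str representation

str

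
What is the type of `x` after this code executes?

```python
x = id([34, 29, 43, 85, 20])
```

id() returns int

int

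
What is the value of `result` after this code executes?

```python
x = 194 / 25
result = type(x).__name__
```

x is float; result = 'float'

'float'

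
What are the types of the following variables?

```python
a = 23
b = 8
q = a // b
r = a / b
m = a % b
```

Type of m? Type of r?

% of ints returns int; / returns float

int, float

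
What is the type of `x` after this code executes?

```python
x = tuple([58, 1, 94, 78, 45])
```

tuple() constructor returns tuple

tuple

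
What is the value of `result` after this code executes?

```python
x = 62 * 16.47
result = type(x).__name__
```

x is float; result = 'float'

'float'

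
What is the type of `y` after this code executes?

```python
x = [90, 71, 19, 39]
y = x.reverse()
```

list.reverse() returns None

NoneType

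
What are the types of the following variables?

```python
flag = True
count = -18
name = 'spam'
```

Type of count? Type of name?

count is assigned a bare integer (no decimal point), so it is an int; name is assigned a quoted string literal, so it is a str

int, str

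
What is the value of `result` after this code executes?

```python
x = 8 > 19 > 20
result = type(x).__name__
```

x is bool; result = 'bool'

'bool'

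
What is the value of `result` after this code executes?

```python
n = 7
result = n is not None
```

n = 7; result = True

True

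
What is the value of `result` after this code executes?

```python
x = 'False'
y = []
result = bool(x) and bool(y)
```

x = 'False'; y = []; result = False

False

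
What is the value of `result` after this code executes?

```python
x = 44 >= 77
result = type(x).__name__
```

x is bool; result = 'bool'

'bool'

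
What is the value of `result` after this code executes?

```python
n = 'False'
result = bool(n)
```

n = 'False'; result = True

True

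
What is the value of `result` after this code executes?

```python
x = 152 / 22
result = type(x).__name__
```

x is float; result = 'float'

'float'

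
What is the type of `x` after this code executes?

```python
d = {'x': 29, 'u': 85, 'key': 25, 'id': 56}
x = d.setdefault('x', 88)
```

dict.setdefault() returns the (existing or default) value

int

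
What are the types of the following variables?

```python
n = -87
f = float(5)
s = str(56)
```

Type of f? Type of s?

f is assigned the result of calling float(), which returns a float; s is assigned the result of calling str(), which returns a str

float, str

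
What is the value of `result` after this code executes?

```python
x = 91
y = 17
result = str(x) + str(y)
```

x = 91; y = 17; result = '9117'

'9117'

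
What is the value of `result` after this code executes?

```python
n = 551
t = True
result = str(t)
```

n = 551; t = True; result = 'True'

'True'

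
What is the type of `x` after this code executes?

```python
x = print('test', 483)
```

print() returns None

NoneType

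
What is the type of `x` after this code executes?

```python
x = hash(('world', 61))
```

hash() returns int

int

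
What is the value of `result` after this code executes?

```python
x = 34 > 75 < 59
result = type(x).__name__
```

x is bool; result = 'bool'

'bool'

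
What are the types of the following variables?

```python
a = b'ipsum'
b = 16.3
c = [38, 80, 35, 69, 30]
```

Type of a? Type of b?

a is assigned a bytes literal (b'...' prefix); b is assigned a number with a decimal point, so it is a float

bytes, float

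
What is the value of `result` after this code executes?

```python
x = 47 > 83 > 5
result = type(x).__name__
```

x is bool; result = 'bool'

'bool'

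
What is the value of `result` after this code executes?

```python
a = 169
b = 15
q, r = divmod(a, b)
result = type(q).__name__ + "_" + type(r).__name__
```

a is int; b is int; q is int; r is int; result = 'int_int'

'int_int'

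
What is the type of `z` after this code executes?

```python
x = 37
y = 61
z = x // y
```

int // int = int

int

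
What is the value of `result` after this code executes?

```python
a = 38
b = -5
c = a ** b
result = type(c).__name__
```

a is int; b is int; c is float; result = 'float'

'float'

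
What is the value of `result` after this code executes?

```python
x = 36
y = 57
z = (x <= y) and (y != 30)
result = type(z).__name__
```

x is int; y is int; z is bool; result = 'bool'

'bool'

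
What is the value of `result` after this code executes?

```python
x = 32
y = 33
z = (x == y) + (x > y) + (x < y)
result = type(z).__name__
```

x is int; y is int; z is int; result = 'int'

'int'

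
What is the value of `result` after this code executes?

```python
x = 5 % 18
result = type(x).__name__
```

x is int; result = 'int'

'int'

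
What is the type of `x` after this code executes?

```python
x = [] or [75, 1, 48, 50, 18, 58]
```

'or' returns first truthy value (list)

list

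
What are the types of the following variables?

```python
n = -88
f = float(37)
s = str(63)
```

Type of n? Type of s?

n is assigned a bare integer (no decimal point), so it is an int; s is assigned the result of calling str(), which returns a str

int, str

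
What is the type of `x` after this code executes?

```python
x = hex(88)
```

hex() returns str representation

str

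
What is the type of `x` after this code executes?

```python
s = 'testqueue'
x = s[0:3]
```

Slicing a str returns str

str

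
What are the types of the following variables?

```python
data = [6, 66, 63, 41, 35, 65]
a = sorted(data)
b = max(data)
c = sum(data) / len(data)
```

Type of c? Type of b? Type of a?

int / int = float; max of ints returns int; sorted() returns list

float, int, list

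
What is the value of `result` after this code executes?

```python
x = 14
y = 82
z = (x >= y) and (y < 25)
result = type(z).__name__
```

x is int; y is int; z is bool; result = 'bool'

'bool'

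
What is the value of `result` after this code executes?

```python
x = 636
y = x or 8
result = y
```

x = 636; y = 636; result = 636

636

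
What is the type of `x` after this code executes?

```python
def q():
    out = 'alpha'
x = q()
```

Function without return returns None

NoneType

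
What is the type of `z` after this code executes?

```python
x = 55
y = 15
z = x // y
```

int // int = int

int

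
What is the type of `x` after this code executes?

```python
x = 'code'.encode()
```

str.encode() returns bytes

bytes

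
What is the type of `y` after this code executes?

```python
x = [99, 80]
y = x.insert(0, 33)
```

list.insert() returns None

NoneType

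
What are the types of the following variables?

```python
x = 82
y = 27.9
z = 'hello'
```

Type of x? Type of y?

x is assigned a bare integer (no decimal point), so it is an int; y is assigned a number with a decimal point, so it is a float

int, float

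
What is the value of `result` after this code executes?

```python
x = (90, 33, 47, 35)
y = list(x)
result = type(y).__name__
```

x is tuple; y is list; result = 'list'

'list'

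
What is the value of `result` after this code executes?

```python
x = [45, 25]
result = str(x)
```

x = [45, 25]; result = '[45, 25]'

'[45, 25]'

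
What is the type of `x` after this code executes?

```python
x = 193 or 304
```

'or' returns first truthy value (int)

int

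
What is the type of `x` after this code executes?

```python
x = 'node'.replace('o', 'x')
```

str.replace() returns str

str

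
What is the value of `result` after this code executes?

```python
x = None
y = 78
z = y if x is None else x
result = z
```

x = None; y = 78; z = 78; result = 78

78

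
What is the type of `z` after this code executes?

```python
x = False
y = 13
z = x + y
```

bool + int = int (bool is subclass of int)

int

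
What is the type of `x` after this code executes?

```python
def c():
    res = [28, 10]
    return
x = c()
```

Bare return returns None

NoneType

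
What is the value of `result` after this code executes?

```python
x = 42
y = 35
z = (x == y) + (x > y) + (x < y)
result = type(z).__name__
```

x is int; y is int; z is int; result = 'int'

'int'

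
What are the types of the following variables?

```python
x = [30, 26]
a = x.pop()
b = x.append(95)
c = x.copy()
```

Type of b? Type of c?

append() returns None; copy() returns list

NoneType, list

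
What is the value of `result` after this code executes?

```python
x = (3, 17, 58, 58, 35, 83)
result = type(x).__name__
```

x is tuple; result = 'tuple'

'tuple'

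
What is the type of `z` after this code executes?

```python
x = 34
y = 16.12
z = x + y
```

int + float = float

float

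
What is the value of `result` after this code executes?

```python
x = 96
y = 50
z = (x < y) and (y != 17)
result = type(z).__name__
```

x is int; y is int; z is bool; result = 'bool'

'bool'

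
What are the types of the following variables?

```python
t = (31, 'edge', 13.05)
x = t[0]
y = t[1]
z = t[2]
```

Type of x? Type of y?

tuple[0] is int; tuple[1] is str

int, str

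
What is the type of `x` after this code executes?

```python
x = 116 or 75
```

'or' returns first truthy value (int)

int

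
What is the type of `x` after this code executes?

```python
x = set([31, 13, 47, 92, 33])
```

set() constructor returns set

set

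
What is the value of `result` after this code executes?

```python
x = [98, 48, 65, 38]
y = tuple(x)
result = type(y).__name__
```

x is list; y is tuple; result = 'tuple'

'tuple'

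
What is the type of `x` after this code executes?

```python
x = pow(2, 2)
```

pow(int, int) returns int

int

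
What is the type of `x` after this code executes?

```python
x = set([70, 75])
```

set() constructor returns set

set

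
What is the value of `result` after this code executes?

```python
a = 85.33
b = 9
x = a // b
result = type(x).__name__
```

a is float; b is int; x is float; result = 'float'

'float'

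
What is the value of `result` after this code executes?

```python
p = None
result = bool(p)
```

p = None; result = False

False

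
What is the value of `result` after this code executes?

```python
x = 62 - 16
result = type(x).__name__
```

x is int; result = 'int'

'int'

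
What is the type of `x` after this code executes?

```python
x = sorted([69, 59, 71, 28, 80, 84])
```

sorted() always returns list

list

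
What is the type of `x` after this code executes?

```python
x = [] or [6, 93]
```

'or' returns first truthy value (list)

list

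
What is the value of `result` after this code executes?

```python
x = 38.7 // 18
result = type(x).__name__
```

x is float; result = 'float'

'float'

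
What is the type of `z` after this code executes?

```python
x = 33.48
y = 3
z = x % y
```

float % int = float

float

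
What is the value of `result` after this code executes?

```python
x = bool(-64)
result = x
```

x = True; result = True

True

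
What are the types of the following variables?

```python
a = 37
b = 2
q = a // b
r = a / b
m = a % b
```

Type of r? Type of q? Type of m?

/ returns float; // returns int; % of ints returns int

float, int, int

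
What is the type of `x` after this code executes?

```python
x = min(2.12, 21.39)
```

min() of floats returns float

float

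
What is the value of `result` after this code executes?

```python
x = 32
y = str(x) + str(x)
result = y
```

x = 32; y = '3232'; result = '3232'

'3232'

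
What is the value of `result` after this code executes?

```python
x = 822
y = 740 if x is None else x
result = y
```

x = 822; y = 822; result = 822

822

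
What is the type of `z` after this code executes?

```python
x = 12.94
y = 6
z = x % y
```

float % int = float

float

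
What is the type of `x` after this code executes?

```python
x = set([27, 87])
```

set() constructor returns set

set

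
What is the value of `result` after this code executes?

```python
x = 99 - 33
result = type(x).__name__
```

x is int; result = 'int'

'int'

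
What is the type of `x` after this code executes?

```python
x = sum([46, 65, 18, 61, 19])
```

sum() of ints returns int

int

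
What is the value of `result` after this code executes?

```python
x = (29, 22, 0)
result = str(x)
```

x = (29, 22, 0); result = '(29, 22, 0)'

'(29, 22, 0)'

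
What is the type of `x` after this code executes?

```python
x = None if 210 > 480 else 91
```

210 > 480 is False, so the else branch is taken

int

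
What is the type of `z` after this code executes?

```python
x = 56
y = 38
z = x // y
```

int // int = int

int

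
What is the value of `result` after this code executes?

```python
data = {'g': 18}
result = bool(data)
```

data = {'g': 18}; result = True

True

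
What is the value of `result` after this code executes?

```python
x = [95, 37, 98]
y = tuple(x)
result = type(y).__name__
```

x is list; y is tuple; result = 'tuple'

'tuple'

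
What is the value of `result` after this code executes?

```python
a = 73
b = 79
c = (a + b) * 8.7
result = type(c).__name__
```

a is int; b is int; c is float; result = 'float'

'float'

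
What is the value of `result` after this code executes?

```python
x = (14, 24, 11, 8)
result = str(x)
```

x = (14, 24, 11, 8); result = '(14, 24, 11, 8)'

'(14, 24, 11, 8)'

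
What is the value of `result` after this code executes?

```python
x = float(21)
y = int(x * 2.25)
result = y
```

x = 21.0; y = 47; result = 47

47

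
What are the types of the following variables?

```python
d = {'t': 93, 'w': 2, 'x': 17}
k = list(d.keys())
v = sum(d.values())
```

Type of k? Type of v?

list() converts to list; sum of ints is int

list, int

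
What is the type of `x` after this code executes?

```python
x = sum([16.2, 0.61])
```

sum() of floats returns float

float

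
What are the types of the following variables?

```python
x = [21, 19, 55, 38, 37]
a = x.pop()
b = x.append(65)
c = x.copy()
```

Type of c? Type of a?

copy() returns list; pop() returns element

list, int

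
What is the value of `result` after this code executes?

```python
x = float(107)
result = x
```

x = 107.0; result = 107.0

107.0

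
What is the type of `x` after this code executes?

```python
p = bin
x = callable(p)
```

callable() returns bool

bool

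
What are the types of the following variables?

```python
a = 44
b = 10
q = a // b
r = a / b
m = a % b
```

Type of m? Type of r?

% of ints returns int; / returns float

int, float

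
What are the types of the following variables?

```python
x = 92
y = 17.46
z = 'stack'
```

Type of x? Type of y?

x is assigned a bare integer (no decimal point), so it is an int; y is assigned a number with a decimal point, so it is a float

int, float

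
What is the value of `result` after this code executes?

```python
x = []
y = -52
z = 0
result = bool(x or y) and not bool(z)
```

x = []; y = -52; z = 0; result = True

True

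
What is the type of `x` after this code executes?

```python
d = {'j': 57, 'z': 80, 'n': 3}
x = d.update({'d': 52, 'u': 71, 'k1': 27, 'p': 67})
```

dict.update() returns None

NoneType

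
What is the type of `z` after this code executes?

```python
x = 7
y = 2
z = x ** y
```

positive int ** positive int = int

int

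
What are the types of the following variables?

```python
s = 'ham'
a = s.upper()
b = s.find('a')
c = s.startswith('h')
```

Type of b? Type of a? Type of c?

find() returns int; upper() returns str; startswith() returns bool

int, str, bool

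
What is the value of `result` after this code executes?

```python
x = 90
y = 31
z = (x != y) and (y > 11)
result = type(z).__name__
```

x is int; y is int; z is bool; result = 'bool'

'bool'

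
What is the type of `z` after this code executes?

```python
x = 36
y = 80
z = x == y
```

Equality comparison returns bool

bool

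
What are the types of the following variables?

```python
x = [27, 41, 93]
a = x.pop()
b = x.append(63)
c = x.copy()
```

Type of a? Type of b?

pop() returns element; append() returns None

int, NoneType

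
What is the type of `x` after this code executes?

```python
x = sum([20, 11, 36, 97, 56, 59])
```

sum() of ints returns int

int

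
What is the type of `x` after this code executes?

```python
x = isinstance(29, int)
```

isinstance() returns bool

bool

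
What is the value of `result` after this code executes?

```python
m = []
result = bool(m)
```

m = []; result = False

False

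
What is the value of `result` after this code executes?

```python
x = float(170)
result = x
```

x = 170.0; result = 170.0

170.0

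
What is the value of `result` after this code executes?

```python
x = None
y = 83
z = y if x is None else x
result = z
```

x = None; y = 83; z = 83; result = 83

83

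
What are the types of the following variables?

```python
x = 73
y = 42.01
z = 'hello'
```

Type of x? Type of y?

x is assigned a bare integer (no decimal point), so it is an int; y is assigned a number with a decimal point, so it is a float

int, float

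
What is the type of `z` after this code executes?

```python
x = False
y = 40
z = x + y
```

bool + int = int (bool is subclass of int)

int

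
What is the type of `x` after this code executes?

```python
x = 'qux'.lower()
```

str.lower() returns str

str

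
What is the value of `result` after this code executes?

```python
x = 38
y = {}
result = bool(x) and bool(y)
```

x = 38; y = {}; result = False

False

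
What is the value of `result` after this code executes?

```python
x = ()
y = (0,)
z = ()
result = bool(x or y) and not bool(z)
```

x = (); y = (0,); z = (); result = True

True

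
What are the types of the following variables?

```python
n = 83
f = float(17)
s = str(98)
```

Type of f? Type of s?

f is assigned the result of calling float(), which returns a float; s is assigned the result of calling str(), which returns a str

float, str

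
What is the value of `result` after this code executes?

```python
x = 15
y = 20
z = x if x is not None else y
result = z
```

x = 15; y = 20; z = 15; result = 15

15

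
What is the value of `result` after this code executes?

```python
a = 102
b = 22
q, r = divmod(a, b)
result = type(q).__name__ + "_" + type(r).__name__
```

a is int; b is int; q is int; r is int; result = 'int_int'

'int_int'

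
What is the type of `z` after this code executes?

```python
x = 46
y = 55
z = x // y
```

int // int = int

int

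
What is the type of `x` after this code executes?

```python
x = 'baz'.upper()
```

str.upper() returns str

str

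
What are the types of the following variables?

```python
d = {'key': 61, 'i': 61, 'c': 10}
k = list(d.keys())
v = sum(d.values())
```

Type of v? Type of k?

sum of ints is int; list() converts to list

int, list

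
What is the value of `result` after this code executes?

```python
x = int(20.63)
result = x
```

x = 20; result = 20

20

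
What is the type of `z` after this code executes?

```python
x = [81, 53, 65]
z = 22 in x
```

'in' operator returns bool

bool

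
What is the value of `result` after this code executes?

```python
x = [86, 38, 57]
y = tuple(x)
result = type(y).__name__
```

x is list; y is tuple; result = 'tuple'

'tuple'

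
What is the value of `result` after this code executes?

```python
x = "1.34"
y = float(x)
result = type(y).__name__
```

x is str; y is float; result = 'float'

'float'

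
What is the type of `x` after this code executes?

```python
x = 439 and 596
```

'and' with truthy values returns last operand (int)

int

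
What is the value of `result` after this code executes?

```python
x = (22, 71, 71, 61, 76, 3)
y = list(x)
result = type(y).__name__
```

x is tuple; y is list; result = 'list'

'list'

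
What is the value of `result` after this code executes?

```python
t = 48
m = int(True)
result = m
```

t = 48; m = 1; result = 1

1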